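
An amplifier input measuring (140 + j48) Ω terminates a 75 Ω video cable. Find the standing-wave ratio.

Γ = (Z_L − Z_0)/(Z_L + Z_0) = (65 + j48)/(215 + j48)
|Γ| = 80.8/220 = 0.367
VSWR = (1 + |Γ|)/(1 − |Γ|) = 1.37/0.633

VSWR ≈ 2.16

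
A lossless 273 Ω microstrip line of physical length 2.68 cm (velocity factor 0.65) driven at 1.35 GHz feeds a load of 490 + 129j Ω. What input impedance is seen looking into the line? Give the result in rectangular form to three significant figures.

λ = v/f = 0.65·c / 1.35 GHz = 0.144 m
βl = 2π·l/λ = 2π × 0.186 = 66.8°
tan(βl) = tan(66.8°) = 2.33
Z_in = Z_0·(Z_L + jZ_0·tanβl)/(Z_0 + jZ_L·tanβl)
     = 273·(490 + j766)/(-27.9 + j1140)

Z_in ≈ 180 − j121 Ω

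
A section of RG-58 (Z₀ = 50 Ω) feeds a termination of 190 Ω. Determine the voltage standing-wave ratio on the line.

VSWR ≈ 3.8

For a purely resistive load, VSWR = R_L/Z_0 or Z_0/R_L (whichever > 1) = 190/50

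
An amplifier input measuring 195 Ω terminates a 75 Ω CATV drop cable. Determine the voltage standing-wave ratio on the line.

Γ = (195 − 75)/(195 + 75) = 0.444
VSWR = (1 + 0.444)/(1 − 0.444)

VSWR ≈ 2.6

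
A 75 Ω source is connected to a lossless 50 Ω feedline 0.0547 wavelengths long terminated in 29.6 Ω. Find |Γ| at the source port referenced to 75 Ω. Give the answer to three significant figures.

βl = 2π × 0.0547 = 19.7°
tan(βl) = 0.358
Z_in = Z_0·(Z_L + jZ_0·tanβl)/(Z_0 + jZ_L·tanβl) = 32 + j11.1 Ω
Γ_s = (Z_in − Z_s)/(Z_in + Z_s) = (-43 + j11.1)/(107 + j11.1), |Γ_s| = 0.413

|Γ| ≈ 0.413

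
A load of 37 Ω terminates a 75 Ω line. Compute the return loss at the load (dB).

Γ = (37 − 75)/(37 + 75) = -0.339
RL = −20·log₁₀|Γ| = −20·log₁₀(0.339)

RL ≈ 9.39 dB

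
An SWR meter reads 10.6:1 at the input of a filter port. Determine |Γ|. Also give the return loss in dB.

|Γ| = (S − 1)/(S + 1) = (10.6 − 1)/(10.6 + 1) = 9.6/11.6
RL = −20·log₁₀|Γ| = −20·log₁₀(0.828)

|Γ| ≈ 0.828; return loss ≈ 1.64 dB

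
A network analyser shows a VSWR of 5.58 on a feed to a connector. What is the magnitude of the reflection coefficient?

|Γ| = (S − 1)/(S + 1) = (5.58 − 1)/(5.58 + 1) = 4.58/6.58

|Γ| ≈ 0.696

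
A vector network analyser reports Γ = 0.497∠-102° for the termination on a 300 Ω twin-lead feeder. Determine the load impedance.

Z_L = Z_0·(1 + Γ)/(1 − Γ) = 300·(0.897 − j0.486)/(1.1 + j0.486)

Z_L ≈ 155 − j201 Ω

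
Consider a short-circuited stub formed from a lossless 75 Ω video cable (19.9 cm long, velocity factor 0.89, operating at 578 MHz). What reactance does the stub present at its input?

λ = v/f = 0.89·c / 578 MHz = 0.462 m
βl = 2π·l/λ = 2π × 0.431 = 155°
tan(βl) = -0.464
For a short-circuited stub, Z_in = jZ_0·tan(βl)

X_in ≈ -34.8 Ω (capacitive)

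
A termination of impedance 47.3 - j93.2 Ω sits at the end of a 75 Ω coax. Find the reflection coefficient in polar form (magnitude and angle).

Γ ≈ 0.632 ∠ -69.2°

Γ = (Z_L − Z_0)/(Z_L + Z_0) = (-27.7 − j93.2)/(122.3 − j93.2)
|Γ| = 97.2/154 = 0.632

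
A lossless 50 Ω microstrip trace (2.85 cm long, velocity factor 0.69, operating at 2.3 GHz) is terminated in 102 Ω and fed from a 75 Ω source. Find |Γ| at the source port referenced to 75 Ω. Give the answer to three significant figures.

|Γ| ≈ 0.476

λ = v/f = 0.69·c / 2.3 GHz = 0.09 m
βl = 2π·l/λ = 2π × 0.317 = 114°
tan(βl) = -2.25
Z_in = Z_0·(Z_L + jZ_0·tanβl)/(Z_0 + jZ_L·tanβl) = 28 + j16.1 Ω
Γ_s = (Z_in − Z_s)/(Z_in + Z_s) = (-47 + j16.1)/(103 + j16.1), |Γ_s| = 0.476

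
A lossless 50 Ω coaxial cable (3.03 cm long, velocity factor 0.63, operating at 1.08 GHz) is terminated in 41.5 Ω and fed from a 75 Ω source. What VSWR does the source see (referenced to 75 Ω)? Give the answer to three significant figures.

VSWR ≈ 1.4

λ = v/f = 0.63·c / 1.08 GHz = 0.175 m
βl = 2π·l/λ = 2π × 0.173 = 62.3°
tan(βl) = 1.91
Z_in = Z_0·(Z_L + jZ_0·tanβl)/(Z_0 + jZ_L·tanβl) = 54.9 + j8.46 Ω
Γ_s = (Z_in − Z_s)/(Z_in + Z_s) = (-20.1 + j8.46)/(130 + j8.46), |Γ_s| = 0.168
VSWR = (1 + |Γ_s|)/(1 − |Γ_s|)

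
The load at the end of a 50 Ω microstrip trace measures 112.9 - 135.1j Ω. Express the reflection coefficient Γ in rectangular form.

Γ ≈ 0.636 − j0.302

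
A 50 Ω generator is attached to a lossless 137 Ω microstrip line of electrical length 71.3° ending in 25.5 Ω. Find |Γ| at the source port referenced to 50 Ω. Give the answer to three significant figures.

tan(βl) = 2.95
Z_in = Z_0·(Z_L + jZ_0·tanβl)/(Z_0 + jZ_L·tanβl) = 190 + j300 Ω
Γ_s = (Z_in − Z_s)/(Z_in + Z_s) = (140 + j300)/(240 + j300), |Γ_s| = 0.862

|Γ| ≈ 0.862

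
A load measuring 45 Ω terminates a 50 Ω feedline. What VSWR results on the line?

VSWR ≈ 1.11

Γ = (45 − 50)/(45 + 50) = -0.0526
VSWR = (1 + 0.0526)/(1 − 0.0526)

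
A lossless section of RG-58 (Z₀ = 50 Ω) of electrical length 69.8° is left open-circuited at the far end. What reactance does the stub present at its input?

X_in ≈ -18.4 Ω (capacitive)

tan(βl) = 2.72
For an open-circuited stub, Z_in = −jZ_0·cot(βl) = −jZ_0/tan(βl)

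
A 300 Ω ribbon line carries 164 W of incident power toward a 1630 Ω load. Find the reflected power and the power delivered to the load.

P_reflected ≈ 77.9 W; P_delivered ≈ 86.1 W

Γ = (1630 − 300)/(1630 + 300) = 0.689
|Γ|² = 0.475
P_refl = |Γ|²·P_inc = 77.9 W, P_del = (1 − |Γ|²)·P_inc = 86.1 W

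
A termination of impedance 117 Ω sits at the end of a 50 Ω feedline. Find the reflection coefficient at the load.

Γ = 0.401

Γ = (Z_L − Z_0)/(Z_L + Z_0) = (117 − 50)/(117 + 50) = 67/167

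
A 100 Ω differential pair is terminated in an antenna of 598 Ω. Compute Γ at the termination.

Γ = 0.713

Γ = (Z_L − Z_0)/(Z_L + Z_0) = (598 − 100)/(598 + 100) = 498/698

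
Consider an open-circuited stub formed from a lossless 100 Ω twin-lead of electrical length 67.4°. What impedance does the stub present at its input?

tan(βl) = 2.4
For an open-circuited stub, Z_in = −jZ_0·cot(βl) = −jZ_0/tan(βl)

Z_in ≈ −j41.6 Ω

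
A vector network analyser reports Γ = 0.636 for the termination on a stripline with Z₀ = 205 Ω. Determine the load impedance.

Z_L = Z_0·(1 + Γ)/(1 − Γ) = 205·(1.64)/(0.364)

Z_L ≈ 921 Ω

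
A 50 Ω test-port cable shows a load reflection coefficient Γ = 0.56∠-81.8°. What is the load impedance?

Z_L ≈ 29.7 − j48 Ω

Z_L = Z_0·(1 + Γ)/(1 − Γ) = 50·(1.08 − j0.554)/(0.92 + j0.554)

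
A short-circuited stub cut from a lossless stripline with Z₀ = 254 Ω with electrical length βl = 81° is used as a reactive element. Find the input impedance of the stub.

Z_in ≈ +j1600 Ω

tan(βl) = 6.31
For a short-circuited stub, Z_in = jZ_0·tan(βl)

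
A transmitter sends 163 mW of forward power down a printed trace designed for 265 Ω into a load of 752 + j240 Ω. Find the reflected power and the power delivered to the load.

|Γ| = |(487 + j240)/(1017 + j240)| = 0.52
|Γ|² = 0.27
P_refl = |Γ|²·P_inc = 44 mW, P_del = (1 − |Γ|²)·P_inc = 119 mW

P_reflected ≈ 44 mW; P_delivered ≈ 119 mW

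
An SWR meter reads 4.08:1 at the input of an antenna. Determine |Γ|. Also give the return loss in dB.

|Γ| ≈ 0.606; return loss ≈ 4.35 dB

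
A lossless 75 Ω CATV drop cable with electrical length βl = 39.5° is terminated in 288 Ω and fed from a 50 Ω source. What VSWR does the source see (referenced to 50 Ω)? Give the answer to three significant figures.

tan(βl) = 0.824
Z_in = Z_0·(Z_L + jZ_0·tanβl)/(Z_0 + jZ_L·tanβl) = 43.9 − j77.1 Ω
Γ_s = (Z_in − Z_s)/(Z_in + Z_s) = (-6.11 − j77.1)/(93.9 − j77.1), |Γ_s| = 0.637
VSWR = (1 + |Γ_s|)/(1 − |Γ_s|)

VSWR ≈ 4.5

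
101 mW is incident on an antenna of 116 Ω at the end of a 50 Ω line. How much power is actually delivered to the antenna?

P_delivered ≈ 85 mW

Γ = (116 − 50)/(116 + 50) = 0.398
|Γ|² = 0.158
P_refl = |Γ|²·P_inc = 16 mW, P_del = (1 − |Γ|²)·P_inc = 85 mW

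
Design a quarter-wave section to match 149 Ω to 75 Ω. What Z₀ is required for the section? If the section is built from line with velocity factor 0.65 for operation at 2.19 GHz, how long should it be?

Z_qwt ≈ 106 Ω; length ≈ 2.23 cm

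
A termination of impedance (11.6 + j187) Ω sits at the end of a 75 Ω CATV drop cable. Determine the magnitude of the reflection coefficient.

|Γ| ≈ 0.958

Γ = (Z_L − Z_0)/(Z_L + Z_0) = (-63.4 + j187)/(86.6 + j187)
|Γ| = 197/206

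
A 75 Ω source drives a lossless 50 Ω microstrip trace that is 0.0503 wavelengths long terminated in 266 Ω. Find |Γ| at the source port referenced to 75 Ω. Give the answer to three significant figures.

βl = 2π × 0.0503 = 18.1°
tan(βl) = 0.327
Z_in = Z_0·(Z_L + jZ_0·tanβl)/(Z_0 + jZ_L·tanβl) = 73.1 − j111 Ω
Γ_s = (Z_in − Z_s)/(Z_in + Z_s) = (-1.87 − j111)/(148 − j111), |Γ_s| = 0.599

|Γ| ≈ 0.599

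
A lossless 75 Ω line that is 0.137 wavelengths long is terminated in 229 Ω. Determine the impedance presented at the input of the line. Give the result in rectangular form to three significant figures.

βl = 2π × 0.137 = 49.3°
tan(βl) = tan(49.3°) = 1.16
Z_in = Z_0·(Z_L + jZ_0·tanβl)/(Z_0 + jZ_L·tanβl)
     = 75·(229 + j87.3)/(75 + j266)

Z_in ≈ 39.6 − j53.3 Ω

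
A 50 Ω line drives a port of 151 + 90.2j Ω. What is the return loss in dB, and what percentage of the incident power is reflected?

Γ = (101 + j90.2)/(201 + j90.2), |Γ| = 0.615
RL = −20·log₁₀(0.615) = 4.23 dB
P_refl/P_inc = |Γ|² = 0.378

RL ≈ 4.23 dB; 37.8% of incident power reflected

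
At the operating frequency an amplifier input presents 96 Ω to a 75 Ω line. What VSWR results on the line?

Γ = (96 − 75)/(96 + 75) = 0.123
VSWR = (1 + 0.123)/(1 − 0.123)

VSWR ≈ 1.28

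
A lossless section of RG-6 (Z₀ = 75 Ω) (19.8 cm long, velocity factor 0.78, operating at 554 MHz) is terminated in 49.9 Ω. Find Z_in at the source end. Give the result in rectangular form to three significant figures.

Z_in ≈ 51 − j8.17 Ω

λ = v/f = 0.78·c / 554 MHz = 0.422 m
βl = 2π·l/λ = 2π × 0.469 = 169°
tan(βl) = tan(169°) = -0.199
Z_in = Z_0·(Z_L + jZ_0·tanβl)/(Z_0 + jZ_L·tanβl)
     = 75·(49.9 − j14.9)/(75 − j9.92)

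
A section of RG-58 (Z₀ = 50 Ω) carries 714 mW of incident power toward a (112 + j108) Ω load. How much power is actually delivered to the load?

P_delivered ≈ 422 mW

|Γ| = |(62 + j108)/(162 + j108)| = 0.64
|Γ|² = 0.409
P_refl = |Γ|²·P_inc = 292 mW, P_del = (1 − |Γ|²)·P_inc = 422 mW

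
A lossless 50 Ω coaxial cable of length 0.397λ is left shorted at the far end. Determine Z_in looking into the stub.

Z_in ≈ −j37.8 Ω

βl = 2π × 0.397 = 143°
tan(βl) = -0.756
For a shorted stub, Z_in = jZ_0·tan(βl)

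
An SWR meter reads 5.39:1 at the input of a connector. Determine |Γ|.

|Γ| ≈ 0.687

|Γ| = (S − 1)/(S + 1) = (5.39 − 1)/(5.39 + 1) = 4.39/6.39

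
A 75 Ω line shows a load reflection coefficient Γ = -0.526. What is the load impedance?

Z_L = Z_0·(1 + Γ)/(1 − Γ) = 75·(0.474)/(1.53)

Z_L ≈ 23.3 Ω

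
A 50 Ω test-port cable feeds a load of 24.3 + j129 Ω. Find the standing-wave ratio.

Γ = (Z_L − Z_0)/(Z_L + Z_0) = (-25.7 + j129)/(74.3 + j129)
|Γ| = 132/149 = 0.884
VSWR = (1 + |Γ|)/(1 − |Γ|) = 1.88/0.116

VSWR ≈ 16.2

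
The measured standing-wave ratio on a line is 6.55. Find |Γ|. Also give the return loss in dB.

|Γ| = (S − 1)/(S + 1) = (6.55 − 1)/(6.55 + 1) = 5.55/7.55
RL = −20·log₁₀|Γ| = −20·log₁₀(0.735)

|Γ| ≈ 0.735; return loss ≈ 2.67 dB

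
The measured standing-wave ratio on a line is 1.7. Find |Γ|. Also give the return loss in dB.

|Γ| = (S − 1)/(S + 1) = (1.7 − 1)/(1.7 + 1) = 0.7/2.7
RL = −20·log₁₀|Γ| = −20·log₁₀(0.259)

|Γ| ≈ 0.259; return loss ≈ 11.7 dB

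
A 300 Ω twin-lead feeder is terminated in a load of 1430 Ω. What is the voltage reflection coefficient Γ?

Γ = (Z_L − Z_0)/(Z_L + Z_0) = (1430 − 300)/(1430 + 300) = 1130/1730

Γ = 0.653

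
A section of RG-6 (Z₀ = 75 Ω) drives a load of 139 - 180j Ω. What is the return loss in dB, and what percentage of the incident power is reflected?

RL ≈ 3.31 dB; 46.7% of incident power reflected

Γ = (64 − j180)/(214 − j180), |Γ| = 0.683
RL = −20·log₁₀(0.683) = 3.31 dB
P_refl/P_inc = |Γ|² = 0.467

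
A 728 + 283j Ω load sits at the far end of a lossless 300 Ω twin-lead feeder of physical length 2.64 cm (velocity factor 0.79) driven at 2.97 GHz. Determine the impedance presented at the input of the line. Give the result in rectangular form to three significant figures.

λ = v/f = 0.79·c / 2.97 GHz = 0.0798 m
βl = 2π·l/λ = 2π × 0.331 = 119°
tan(βl) = tan(119°) = -1.8
Z_in = Z_0·(Z_L + jZ_0·tanβl)/(Z_0 + jZ_L·tanβl)
     = 300·(728 − j256)/(808 − j1310)

Z_in ≈ 117 + j94.6 Ω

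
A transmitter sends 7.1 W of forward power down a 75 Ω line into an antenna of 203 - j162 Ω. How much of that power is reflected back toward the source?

P_reflected ≈ 2.92 W

|Γ| = |(128 − j162)/(278 − j162)| = 0.642
|Γ|² = 0.412
P_refl = |Γ|²·P_inc = 2.92 W, P_del = (1 − |Γ|²)·P_inc = 4.18 W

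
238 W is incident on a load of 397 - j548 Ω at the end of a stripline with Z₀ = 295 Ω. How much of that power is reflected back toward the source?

|Γ| = |(102 − j548)/(692 − j548)| = 0.631
|Γ|² = 0.399
P_refl = |Γ|²·P_inc = 94.9 W, P_del = (1 − |Γ|²)·P_inc = 143 W

P_reflected ≈ 94.9 W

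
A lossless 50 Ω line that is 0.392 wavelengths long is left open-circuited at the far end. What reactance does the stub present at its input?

X_in ≈ 62 Ω (inductive)

βl = 2π × 0.392 = 141°
tan(βl) = -0.806
For an open-circuited stub, Z_in = −jZ_0·cot(βl) = −jZ_0/tan(βl)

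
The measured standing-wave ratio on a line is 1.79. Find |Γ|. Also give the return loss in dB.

|Γ| = (S − 1)/(S + 1) = (1.79 − 1)/(1.79 + 1) = 0.79/2.79
RL = −20·log₁₀|Γ| = −20·log₁₀(0.283)

|Γ| ≈ 0.283; return loss ≈ 11 dB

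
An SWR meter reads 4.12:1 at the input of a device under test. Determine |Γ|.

|Γ| ≈ 0.609

|Γ| = (S − 1)/(S + 1) = (4.12 − 1)/(4.12 + 1) = 3.12/5.12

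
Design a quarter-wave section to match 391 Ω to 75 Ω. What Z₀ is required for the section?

Z_qwt ≈ 171 Ω

Z_qwt = √(Z_0·R_L) = √(75 × 391) = √29320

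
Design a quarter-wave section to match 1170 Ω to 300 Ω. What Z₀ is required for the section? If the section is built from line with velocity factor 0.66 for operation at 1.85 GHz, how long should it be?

Z_qwt ≈ 592 Ω; length ≈ 2.68 cm

Z_qwt = √(Z_0·R_L) = √(300 × 1170) = √351000
λ = 0.66·c/f = 0.107 m, so l = λ/4 = 0.0268 m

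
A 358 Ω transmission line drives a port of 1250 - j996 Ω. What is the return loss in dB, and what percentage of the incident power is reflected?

Γ = (892 − j996)/(1608 − j996), |Γ| = 0.707
RL = −20·log₁₀(0.707) = 3.01 dB
P_refl/P_inc = |Γ|² = 0.5

RL ≈ 3.01 dB; 50% of incident power reflected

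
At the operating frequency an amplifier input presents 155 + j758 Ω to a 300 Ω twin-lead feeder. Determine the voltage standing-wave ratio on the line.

Γ = (Z_L − Z_0)/(Z_L + Z_0) = (-145 + j758)/(455 + j758)
|Γ| = 772/884 = 0.873
VSWR = (1 + |Γ|)/(1 − |Γ|) = 1.87/0.127

VSWR ≈ 14.7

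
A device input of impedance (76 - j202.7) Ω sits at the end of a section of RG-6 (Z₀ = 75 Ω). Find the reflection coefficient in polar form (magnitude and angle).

Γ ≈ 0.802 ∠ -36.4°

Γ = (Z_L − Z_0)/(Z_L + Z_0) = (1 − j202.7)/(151 − j202.7)
|Γ| = 203/253 = 0.802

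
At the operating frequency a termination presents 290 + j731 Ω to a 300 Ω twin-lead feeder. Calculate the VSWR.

VSWR ≈ 8.02

Γ = (Z_L − Z_0)/(Z_L + Z_0) = (-10 + j731)/(590 + j731)
|Γ| = 731/939 = 0.778
VSWR = (1 + |Γ|)/(1 − |Γ|) = 1.78/0.222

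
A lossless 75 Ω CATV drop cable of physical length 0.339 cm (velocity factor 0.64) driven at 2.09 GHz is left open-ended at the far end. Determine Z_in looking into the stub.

Z_in ≈ −j318 Ω

λ = v/f = 0.64·c / 2.09 GHz = 0.0919 m
βl = 2π·l/λ = 2π × 0.0369 = 13.3°
tan(βl) = 0.236
For an open-ended stub, Z_in = −jZ_0·cot(βl) = −jZ_0/tan(βl)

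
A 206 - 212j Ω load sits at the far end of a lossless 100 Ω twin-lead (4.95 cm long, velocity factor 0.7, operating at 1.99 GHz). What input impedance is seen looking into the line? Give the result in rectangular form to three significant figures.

Z_in ≈ 425 − j102 Ω

λ = v/f = 0.7·c / 1.99 GHz = 0.106 m
βl = 2π·l/λ = 2π × 0.469 = 169°
tan(βl) = tan(169°) = -0.197
Z_in = Z_0·(Z_L + jZ_0·tanβl)/(Z_0 + jZ_L·tanβl)
     = 100·(206 − j232)/(58.3 − j40.5)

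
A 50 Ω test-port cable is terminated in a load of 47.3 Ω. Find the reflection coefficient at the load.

Γ = (Z_L − Z_0)/(Z_L + Z_0) = (47.3 − 50)/(47.3 + 50) = -2.7/97.3

Γ = -0.0277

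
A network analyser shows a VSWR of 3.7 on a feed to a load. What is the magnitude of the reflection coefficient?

|Γ| ≈ 0.574

|Γ| = (S − 1)/(S + 1) = (3.7 − 1)/(3.7 + 1) = 2.7/4.7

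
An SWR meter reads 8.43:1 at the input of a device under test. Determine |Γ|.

|Γ| = (S − 1)/(S + 1) = (8.43 − 1)/(8.43 + 1) = 7.43/9.43

|Γ| ≈ 0.788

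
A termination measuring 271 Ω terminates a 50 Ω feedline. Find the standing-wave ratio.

VSWR ≈ 5.42

For a purely resistive load, VSWR = R_L/Z_0 or Z_0/R_L (whichever > 1) = 271/50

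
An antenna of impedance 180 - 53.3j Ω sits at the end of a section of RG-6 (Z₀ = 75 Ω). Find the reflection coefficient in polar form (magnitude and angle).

Γ ≈ 0.452 ∠ -15.1°

Γ = (Z_L − Z_0)/(Z_L + Z_0) = (105 − j53.3)/(255 − j53.3)
|Γ| = 118/261 = 0.452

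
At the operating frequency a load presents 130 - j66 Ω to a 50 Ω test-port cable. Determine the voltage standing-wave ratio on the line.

Γ = (Z_L − Z_0)/(Z_L + Z_0) = (80 − j66)/(180 − j66)
|Γ| = 104/192 = 0.541
VSWR = (1 + |Γ|)/(1 − |Γ|) = 1.54/0.459

VSWR ≈ 3.36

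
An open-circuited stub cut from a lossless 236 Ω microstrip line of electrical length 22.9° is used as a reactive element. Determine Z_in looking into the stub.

tan(βl) = 0.422
For an open-circuited stub, Z_in = −jZ_0·cot(βl) = −jZ_0/tan(βl)

Z_in ≈ −j559 Ω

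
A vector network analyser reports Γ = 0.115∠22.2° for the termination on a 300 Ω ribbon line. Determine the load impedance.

Z_L ≈ 370 + j32.6 Ω

Z_L = Z_0·(1 + Γ)/(1 − Γ) = 300·(1.11 + j0.0435)/(0.894 − j0.0435)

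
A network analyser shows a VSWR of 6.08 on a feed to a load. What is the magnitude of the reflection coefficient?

|Γ| = (S − 1)/(S + 1) = (6.08 − 1)/(6.08 + 1) = 5.08/7.08

|Γ| ≈ 0.718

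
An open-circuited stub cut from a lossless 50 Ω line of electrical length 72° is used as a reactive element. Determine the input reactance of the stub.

tan(βl) = 3.08
For an open-circuited stub, Z_in = −jZ_0·cot(βl) = −jZ_0/tan(βl)

X_in ≈ -16.2 Ω (capacitive)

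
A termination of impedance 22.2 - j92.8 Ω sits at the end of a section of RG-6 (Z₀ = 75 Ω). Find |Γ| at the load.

|Γ| ≈ 0.794

Γ = (Z_L − Z_0)/(Z_L + Z_0) = (-52.8 − j92.8)/(97.2 − j92.8)
|Γ| = 107/134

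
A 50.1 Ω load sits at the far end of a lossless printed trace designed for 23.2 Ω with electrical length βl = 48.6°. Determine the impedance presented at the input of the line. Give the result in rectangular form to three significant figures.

Z_in ≈ 16.4 − j13.8 Ω

tan(βl) = tan(48.6°) = 1.13
Z_in = Z_0·(Z_L + jZ_0·tanβl)/(Z_0 + jZ_L·tanβl)
     = 23.2·(50.1 + j26.3)/(23.2 + j56.8)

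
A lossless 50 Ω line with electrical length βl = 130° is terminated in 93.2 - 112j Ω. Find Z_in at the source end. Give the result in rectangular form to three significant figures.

tan(βl) = tan(130°) = -1.19
Z_in = Z_0·(Z_L + jZ_0·tanβl)/(Z_0 + jZ_L·tanβl)
     = 50·(93.2 − j172)/(-83.5 − j111)

Z_in ≈ 29.2 + j63.9 Ω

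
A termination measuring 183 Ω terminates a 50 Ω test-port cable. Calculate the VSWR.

Γ = (183 − 50)/(183 + 50) = 0.571
VSWR = (1 + 0.571)/(1 − 0.571)

VSWR ≈ 3.66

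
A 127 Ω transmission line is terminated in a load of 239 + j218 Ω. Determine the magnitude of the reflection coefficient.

|Γ| ≈ 0.575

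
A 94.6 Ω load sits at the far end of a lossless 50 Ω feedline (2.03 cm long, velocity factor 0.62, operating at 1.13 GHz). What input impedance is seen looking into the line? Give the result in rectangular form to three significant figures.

Z_in ≈ 41.8 − j28.5 Ω

λ = v/f = 0.62·c / 1.13 GHz = 0.165 m
βl = 2π·l/λ = 2π × 0.123 = 44.4°
tan(βl) = tan(44.4°) = 0.979
Z_in = Z_0·(Z_L + jZ_0·tanβl)/(Z_0 + jZ_L·tanβl)
     = 50·(94.6 + j49)/(50 + j92.6)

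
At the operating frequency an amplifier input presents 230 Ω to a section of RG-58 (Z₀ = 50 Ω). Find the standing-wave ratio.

For a purely resistive load, VSWR = R_L/Z_0 or Z_0/R_L (whichever > 1) = 230/50

VSWR ≈ 4.6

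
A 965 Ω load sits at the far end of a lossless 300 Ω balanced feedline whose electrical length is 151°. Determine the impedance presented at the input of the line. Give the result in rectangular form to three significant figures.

tan(βl) = tan(151°) = -0.554
Z_in = Z_0·(Z_L + jZ_0·tanβl)/(Z_0 + jZ_L·tanβl)
     = 300·(965 − j166)/(300 − j535)

Z_in ≈ 302 + j372 Ω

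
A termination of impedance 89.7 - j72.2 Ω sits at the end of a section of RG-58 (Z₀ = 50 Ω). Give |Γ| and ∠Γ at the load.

Γ ≈ 0.524 ∠ -33.9°

Γ = (Z_L − Z_0)/(Z_L + Z_0) = (39.7 − j72.2)/(139.7 − j72.2)
|Γ| = 82.4/157 = 0.524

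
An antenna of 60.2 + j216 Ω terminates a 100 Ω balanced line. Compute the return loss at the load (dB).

Γ = (-39.8 + j216)/(160.2 + j216), |Γ| = 0.817
RL = −20·log₁₀|Γ| = −20·log₁₀(0.817)

RL ≈ 1.76 dB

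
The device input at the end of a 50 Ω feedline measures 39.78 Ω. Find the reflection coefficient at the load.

Γ = -0.114

Γ = (Z_L − Z_0)/(Z_L + Z_0) = (39.78 − 50)/(39.78 + 50) = -10.22/89.78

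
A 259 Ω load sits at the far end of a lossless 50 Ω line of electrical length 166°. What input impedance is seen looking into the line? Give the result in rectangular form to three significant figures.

tan(βl) = tan(166°) = -0.249
Z_in = Z_0·(Z_L + jZ_0·tanβl)/(Z_0 + jZ_L·tanβl)
     = 50·(259 − j12.5)/(50 − j64.6)

Z_in ≈ 103 + j121 Ω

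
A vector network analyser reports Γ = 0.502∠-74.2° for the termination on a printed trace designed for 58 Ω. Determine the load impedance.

Z_L ≈ 44.3 − j57.3 Ω

Z_L = Z_0·(1 + Γ)/(1 − Γ) = 58·(1.14 − j0.483)/(0.863 + j0.483)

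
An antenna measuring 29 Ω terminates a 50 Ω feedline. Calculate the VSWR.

VSWR ≈ 1.72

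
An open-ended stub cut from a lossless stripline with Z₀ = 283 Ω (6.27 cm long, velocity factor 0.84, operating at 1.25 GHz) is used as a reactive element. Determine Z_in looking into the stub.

λ = v/f = 0.84·c / 1.25 GHz = 0.202 m
βl = 2π·l/λ = 2π × 0.311 = 112°
tan(βl) = -2.48
For an open-ended stub, Z_in = −jZ_0·cot(βl) = −jZ_0/tan(βl)

Z_in ≈ +j114 Ω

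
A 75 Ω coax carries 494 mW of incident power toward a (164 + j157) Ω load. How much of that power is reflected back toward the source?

|Γ| = |(89 + j157)/(239 + j157)| = 0.631
|Γ|² = 0.398
P_refl = |Γ|²·P_inc = 197 mW, P_del = (1 − |Γ|²)·P_inc = 297 mW

P_reflected ≈ 197 mW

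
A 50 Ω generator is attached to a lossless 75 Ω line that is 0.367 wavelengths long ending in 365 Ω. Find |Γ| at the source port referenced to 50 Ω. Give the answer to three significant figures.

βl = 2π × 0.367 = 132°
tan(βl) = -1.11
Z_in = Z_0·(Z_L + jZ_0·tanβl)/(Z_0 + jZ_L·tanβl) = 27.1 + j62.8 Ω
Γ_s = (Z_in − Z_s)/(Z_in + Z_s) = (-22.9 + j62.8)/(77.1 + j62.8), |Γ_s| = 0.672

|Γ| ≈ 0.672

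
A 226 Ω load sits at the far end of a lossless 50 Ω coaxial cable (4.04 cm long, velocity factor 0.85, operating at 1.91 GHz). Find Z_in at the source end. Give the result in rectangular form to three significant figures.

Z_in ≈ 12.3 + j16.2 Ω

λ = v/f = 0.85·c / 1.91 GHz = 0.134 m
βl = 2π·l/λ = 2π × 0.303 = 109°
tan(βl) = tan(109°) = -2.91
Z_in = Z_0·(Z_L + jZ_0·tanβl)/(Z_0 + jZ_L·tanβl)
     = 50·(226 − j146)/(50 − j659)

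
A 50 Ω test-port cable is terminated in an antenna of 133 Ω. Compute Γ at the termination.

Γ = 0.454

Γ = (Z_L − Z_0)/(Z_L + Z_0) = (133 − 50)/(133 + 50) = 83/183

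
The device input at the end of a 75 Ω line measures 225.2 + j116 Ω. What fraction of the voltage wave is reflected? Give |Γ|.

|Γ| ≈ 0.59

Γ = (Z_L − Z_0)/(Z_L + Z_0) = (150.2 + j116)/(300.2 + j116)
|Γ| = 190/322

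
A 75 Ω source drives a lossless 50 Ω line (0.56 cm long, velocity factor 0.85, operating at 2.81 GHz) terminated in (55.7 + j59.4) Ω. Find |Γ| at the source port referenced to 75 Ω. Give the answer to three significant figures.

λ = v/f = 0.85·c / 2.81 GHz = 0.0907 m
βl = 2π·l/λ = 2π × 0.0617 = 22.2°
tan(βl) = 0.408
Z_in = Z_0·(Z_L + jZ_0·tanβl)/(Z_0 + jZ_L·tanβl) = 138 + j33.4 Ω
Γ_s = (Z_in − Z_s)/(Z_in + Z_s) = (62.7 + j33.4)/(213 + j33.4), |Γ_s| = 0.33

|Γ| ≈ 0.33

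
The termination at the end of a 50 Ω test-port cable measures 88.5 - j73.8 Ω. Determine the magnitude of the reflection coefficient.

|Γ| ≈ 0.53

Γ = (Z_L − Z_0)/(Z_L + Z_0) = (38.5 − j73.8)/(138.5 − j73.8)
|Γ| = 83.2/157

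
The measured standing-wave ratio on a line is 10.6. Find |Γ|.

|Γ| ≈ 0.828

|Γ| = (S − 1)/(S + 1) = (10.6 − 1)/(10.6 + 1) = 9.6/11.6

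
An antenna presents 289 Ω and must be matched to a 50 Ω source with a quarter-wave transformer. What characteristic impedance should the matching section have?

Z_qwt ≈ 120 Ω

Z_qwt = √(Z_0·R_L) = √(50 × 289) = √14450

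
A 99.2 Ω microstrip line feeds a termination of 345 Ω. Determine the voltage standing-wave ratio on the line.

Γ = (345 − 99.2)/(345 + 99.2) = 0.553
VSWR = (1 + 0.553)/(1 − 0.553)

VSWR ≈ 3.48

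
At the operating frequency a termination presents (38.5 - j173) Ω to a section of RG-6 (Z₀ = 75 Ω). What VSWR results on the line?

Γ = (Z_L − Z_0)/(Z_L + Z_0) = (-36.5 − j173)/(113.5 − j173)
|Γ| = 177/207 = 0.855
VSWR = (1 + |Γ|)/(1 − |Γ|) = 1.85/0.145

VSWR ≈ 12.7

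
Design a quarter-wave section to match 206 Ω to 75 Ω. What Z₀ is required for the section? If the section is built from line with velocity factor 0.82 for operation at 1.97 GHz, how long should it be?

Z_qwt = √(Z_0·R_L) = √(75 × 206) = √15450
λ = 0.82·c/f = 0.125 m, so l = λ/4 = 0.0312 m

Z_qwt ≈ 124 Ω; length ≈ 3.12 cm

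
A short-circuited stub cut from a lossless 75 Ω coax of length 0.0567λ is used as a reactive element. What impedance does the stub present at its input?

βl = 2π × 0.0567 = 20.4°
tan(βl) = 0.372
For a short-circuited stub, Z_in = jZ_0·tan(βl)

Z_in ≈ +j27.9 Ω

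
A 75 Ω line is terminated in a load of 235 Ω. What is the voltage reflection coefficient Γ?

Γ = 0.516

Γ = (Z_L − Z_0)/(Z_L + Z_0) = (235 − 75)/(235 + 75) = 160/310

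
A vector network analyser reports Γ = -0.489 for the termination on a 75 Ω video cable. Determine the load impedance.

Z_L = Z_0·(1 + Γ)/(1 − Γ) = 75·(0.511)/(1.49)

Z_L ≈ 25.7 Ω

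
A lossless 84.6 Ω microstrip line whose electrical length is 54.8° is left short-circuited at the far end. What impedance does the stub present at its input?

tan(βl) = 1.42
For a short-circuited stub, Z_in = jZ_0·tan(βl)

Z_in ≈ +j120 Ω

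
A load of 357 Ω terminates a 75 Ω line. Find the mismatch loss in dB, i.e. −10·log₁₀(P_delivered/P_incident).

mismatch loss ≈ 2.41 dB

Γ = (357 − 75)/(357 + 75) = 0.653
|Γ|² = 0.426, so P_del/P_inc = 1 − |Γ|² = 0.574
ML = −10·log₁₀(1 − |Γ|²)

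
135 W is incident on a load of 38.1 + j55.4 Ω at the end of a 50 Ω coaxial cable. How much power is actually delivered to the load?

P_delivered ≈ 95 W

|Γ| = |(-11.9 + j55.4)/(88.1 + j55.4)| = 0.544
|Γ|² = 0.296
P_refl = |Γ|²·P_inc = 40 W, P_del = (1 − |Γ|²)·P_inc = 95 W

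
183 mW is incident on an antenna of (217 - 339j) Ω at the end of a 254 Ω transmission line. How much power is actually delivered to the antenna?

|Γ| = |(-37 − j339)/(471 − j339)| = 0.588
|Γ|² = 0.345
P_refl = |Γ|²·P_inc = 63.2 mW, P_del = (1 − |Γ|²)·P_inc = 120 mW

P_delivered ≈ 120 mW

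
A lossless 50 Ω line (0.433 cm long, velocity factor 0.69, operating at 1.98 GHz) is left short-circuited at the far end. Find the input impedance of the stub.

λ = v/f = 0.69·c / 1.98 GHz = 0.105 m
βl = 2π·l/λ = 2π × 0.0414 = 14.9°
tan(βl) = 0.266
For a short-circuited stub, Z_in = jZ_0·tan(βl)

Z_in ≈ +j13.3 Ω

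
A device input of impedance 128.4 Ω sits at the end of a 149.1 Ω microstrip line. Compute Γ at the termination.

Γ = -0.0746

Γ = (Z_L − Z_0)/(Z_L + Z_0) = (128.4 − 149.1)/(128.4 + 149.1) = -20.7/277.5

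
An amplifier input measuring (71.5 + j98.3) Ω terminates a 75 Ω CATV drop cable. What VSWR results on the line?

VSWR ≈ 3.52

Γ = (Z_L − Z_0)/(Z_L + Z_0) = (-3.5 + j98.3)/(146.5 + j98.3)
|Γ| = 98.4/176 = 0.558
VSWR = (1 + |Γ|)/(1 − |Γ|) = 1.56/0.442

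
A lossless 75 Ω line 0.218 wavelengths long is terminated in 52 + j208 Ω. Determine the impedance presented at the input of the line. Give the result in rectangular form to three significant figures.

βl = 2π × 0.218 = 78.5°
tan(βl) = tan(78.5°) = 4.91
Z_in = Z_0·(Z_L + jZ_0·tanβl)/(Z_0 + jZ_L·tanβl)
     = 75·(52 + j576)/(-946 + j255)

Z_in ≈ 7.65 − j43.6 Ω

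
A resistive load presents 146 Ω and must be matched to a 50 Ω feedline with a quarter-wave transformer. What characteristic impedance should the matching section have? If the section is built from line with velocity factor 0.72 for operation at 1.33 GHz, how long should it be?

Z_qwt = √(Z_0·R_L) = √(50 × 146) = √7300
λ = 0.72·c/f = 0.162 m, so l = λ/4 = 0.0406 m

Z_qwt ≈ 85.4 Ω; length ≈ 4.06 cm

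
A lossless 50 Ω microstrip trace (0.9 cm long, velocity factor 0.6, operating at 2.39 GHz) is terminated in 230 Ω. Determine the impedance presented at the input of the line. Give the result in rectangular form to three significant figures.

λ = v/f = 0.6·c / 2.39 GHz = 0.0753 m
βl = 2π·l/λ = 2π × 0.119 = 43°
tan(βl) = tan(43°) = 0.933
Z_in = Z_0·(Z_L + jZ_0·tanβl)/(Z_0 + jZ_L·tanβl)
     = 50·(230 + j46.7)/(50 + j215)

Z_in ≈ 22.1 − j48.4 Ω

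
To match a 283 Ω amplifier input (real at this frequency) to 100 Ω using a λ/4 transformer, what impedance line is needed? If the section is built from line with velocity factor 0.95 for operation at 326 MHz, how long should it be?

Z_qwt = √(Z_0·R_L) = √(100 × 283) = √28300
λ = 0.95·c/f = 0.874 m, so l = λ/4 = 0.219 m

Z_qwt ≈ 168 Ω; length ≈ 21.9 cm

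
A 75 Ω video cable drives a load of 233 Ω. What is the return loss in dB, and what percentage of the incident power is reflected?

RL ≈ 5.8 dB; 26.3% of incident power reflected

Γ = (233 − 75)/(233 + 75) = 0.513
RL = −20·log₁₀(0.513) = 5.8 dB
P_refl/P_inc = |Γ|² = 0.263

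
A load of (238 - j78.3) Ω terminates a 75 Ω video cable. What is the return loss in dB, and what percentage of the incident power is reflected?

RL ≈ 5.03 dB; 31.4% of incident power reflected

Γ = (163 − j78.3)/(313 − j78.3), |Γ| = 0.56
RL = −20·log₁₀(0.56) = 5.03 dB
P_refl/P_inc = |Γ|² = 0.314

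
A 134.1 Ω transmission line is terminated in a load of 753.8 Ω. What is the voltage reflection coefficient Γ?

Γ = (Z_L − Z_0)/(Z_L + Z_0) = (753.8 − 134.1)/(753.8 + 134.1) = 619.7/887.9

Γ = 0.698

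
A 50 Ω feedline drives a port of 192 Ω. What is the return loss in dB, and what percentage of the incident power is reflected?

RL ≈ 4.63 dB; 34.4% of incident power reflected

Γ = (192 − 50)/(192 + 50) = 0.587
RL = −20·log₁₀(0.587) = 4.63 dB
P_refl/P_inc = |Γ|² = 0.344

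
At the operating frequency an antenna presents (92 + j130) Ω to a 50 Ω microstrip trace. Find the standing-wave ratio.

VSWR ≈ 5.89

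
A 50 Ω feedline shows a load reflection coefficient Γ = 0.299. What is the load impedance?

Z_L = Z_0·(1 + Γ)/(1 − Γ) = 50·(1.3)/(0.701)

Z_L ≈ 92.7 Ω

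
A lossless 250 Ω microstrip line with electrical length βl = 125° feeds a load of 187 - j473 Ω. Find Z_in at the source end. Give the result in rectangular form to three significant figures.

tan(βl) = tan(125°) = -1.43
Z_in = Z_0·(Z_L + jZ_0·tanβl)/(Z_0 + jZ_L·tanβl)
     = 250·(187 − j830)/(-426 − j267)

Z_in ≈ 141 + j399 Ω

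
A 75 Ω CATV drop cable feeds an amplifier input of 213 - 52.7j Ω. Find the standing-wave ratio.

VSWR ≈ 3.04

Γ = (Z_L − Z_0)/(Z_L + Z_0) = (138 − j52.7)/(288 − j52.7)
|Γ| = 148/293 = 0.505
VSWR = (1 + |Γ|)/(1 − |Γ|) = 1.5/0.495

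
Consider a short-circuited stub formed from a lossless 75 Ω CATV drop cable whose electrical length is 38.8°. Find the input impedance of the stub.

tan(βl) = 0.804
For a short-circuited stub, Z_in = jZ_0·tan(βl)

Z_in ≈ +j60.3 Ω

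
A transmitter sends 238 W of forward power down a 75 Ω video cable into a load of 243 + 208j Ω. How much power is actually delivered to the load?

P_delivered ≈ 120 W

|Γ| = |(168 + j208)/(318 + j208)| = 0.704
|Γ|² = 0.495
P_refl = |Γ|²·P_inc = 118 W, P_del = (1 − |Γ|²)·P_inc = 120 W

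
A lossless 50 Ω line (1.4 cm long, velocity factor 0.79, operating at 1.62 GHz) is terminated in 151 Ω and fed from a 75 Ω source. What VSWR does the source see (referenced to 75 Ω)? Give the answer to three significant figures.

λ = v/f = 0.79·c / 1.62 GHz = 0.146 m
βl = 2π·l/λ = 2π × 0.0957 = 34.5°
tan(βl) = 0.686
Z_in = Z_0·(Z_L + jZ_0·tanβl)/(Z_0 + jZ_L·tanβl) = 42 − j52.6 Ω
Γ_s = (Z_in − Z_s)/(Z_in + Z_s) = (-33 − j52.6)/(117 − j52.6), |Γ_s| = 0.485
VSWR = (1 + |Γ_s|)/(1 − |Γ_s|)

VSWR ≈ 2.88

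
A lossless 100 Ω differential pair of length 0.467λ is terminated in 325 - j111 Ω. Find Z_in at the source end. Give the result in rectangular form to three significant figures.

βl = 2π × 0.467 = 168°
tan(βl) = tan(168°) = -0.21
Z_in = Z_0·(Z_L + jZ_0·tanβl)/(Z_0 + jZ_L·tanβl)
     = 100·(325 − j132)/(76.6 − j68.4)

Z_in ≈ 322 + j115 Ω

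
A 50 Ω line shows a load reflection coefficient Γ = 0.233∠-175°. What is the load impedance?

Z_L = Z_0·(1 + Γ)/(1 − Γ) = 50·(0.768 − j0.0203)/(1.23 + j0.0203)

Z_L ≈ 31.1 − j1.34 Ω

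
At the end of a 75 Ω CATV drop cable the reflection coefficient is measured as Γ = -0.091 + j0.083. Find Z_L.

Z_L ≈ 61.7 + j10.4 Ω

Z_L = Z_0·(1 + Γ)/(1 − Γ) = 75·(0.909 + j0.083)/(1.09 − j0.083)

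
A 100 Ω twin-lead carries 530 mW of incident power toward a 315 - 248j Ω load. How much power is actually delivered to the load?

P_delivered ≈ 286 mW

|Γ| = |(215 − j248)/(415 − j248)| = 0.679
|Γ|² = 0.461
P_refl = |Γ|²·P_inc = 244 mW, P_del = (1 − |Γ|²)·P_inc = 286 mW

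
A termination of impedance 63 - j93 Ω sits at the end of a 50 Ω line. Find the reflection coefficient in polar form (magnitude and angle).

Γ = (Z_L − Z_0)/(Z_L + Z_0) = (13 − j93)/(113 − j93)
|Γ| = 93.9/146 = 0.642

Γ ≈ 0.642 ∠ -42.6°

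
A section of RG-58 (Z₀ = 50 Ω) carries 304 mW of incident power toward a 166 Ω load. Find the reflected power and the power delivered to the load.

P_reflected ≈ 87.7 mW; P_delivered ≈ 216 mW

Γ = (166 − 50)/(166 + 50) = 0.537
|Γ|² = 0.288
P_refl = |Γ|²·P_inc = 87.7 mW, P_del = (1 − |Γ|²)·P_inc = 216 mW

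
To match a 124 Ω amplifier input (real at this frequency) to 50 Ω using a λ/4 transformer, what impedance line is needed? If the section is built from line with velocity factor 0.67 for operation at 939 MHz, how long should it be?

Z_qwt ≈ 78.7 Ω; length ≈ 5.35 cm

Z_qwt = √(Z_0·R_L) = √(50 × 124) = √6200
λ = 0.67·c/f = 0.214 m, so l = λ/4 = 0.0535 m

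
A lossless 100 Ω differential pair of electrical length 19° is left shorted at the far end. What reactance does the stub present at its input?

tan(βl) = 0.344
For a shorted stub, Z_in = jZ_0·tan(βl)

X_in ≈ 34.4 Ω (inductive)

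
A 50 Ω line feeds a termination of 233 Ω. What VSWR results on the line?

VSWR ≈ 4.66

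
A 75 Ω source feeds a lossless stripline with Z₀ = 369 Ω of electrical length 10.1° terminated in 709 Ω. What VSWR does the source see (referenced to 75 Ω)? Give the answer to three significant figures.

tan(βl) = 0.178
Z_in = Z_0·(Z_L + jZ_0·tanβl)/(Z_0 + jZ_L·tanβl) = 655 − j158 Ω
Γ_s = (Z_in − Z_s)/(Z_in + Z_s) = (580 − j158)/(730 − j158), |Γ_s| = 0.805
VSWR = (1 + |Γ_s|)/(1 − |Γ_s|)

VSWR ≈ 9.25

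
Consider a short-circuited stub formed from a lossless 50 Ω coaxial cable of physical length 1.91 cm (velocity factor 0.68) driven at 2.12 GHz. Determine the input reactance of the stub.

X_in ≈ 149 Ω (inductive)

λ = v/f = 0.68·c / 2.12 GHz = 0.0962 m
βl = 2π·l/λ = 2π × 0.198 = 71.5°
tan(βl) = 2.98
For a short-circuited stub, Z_in = jZ_0·tan(βl)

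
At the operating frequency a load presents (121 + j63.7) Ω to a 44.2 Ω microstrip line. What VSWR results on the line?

Γ = (Z_L − Z_0)/(Z_L + Z_0) = (76.8 + j63.7)/(165.2 + j63.7)
|Γ| = 99.8/177 = 0.564
VSWR = (1 + |Γ|)/(1 − |Γ|) = 1.56/0.436

VSWR ≈ 3.58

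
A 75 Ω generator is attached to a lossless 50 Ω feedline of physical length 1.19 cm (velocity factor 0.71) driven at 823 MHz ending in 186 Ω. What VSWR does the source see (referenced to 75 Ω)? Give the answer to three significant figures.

VSWR ≈ 2.75

λ = v/f = 0.71·c / 823 MHz = 0.259 m
βl = 2π·l/λ = 2π × 0.046 = 16.6°
tan(βl) = 0.297
Z_in = Z_0·(Z_L + jZ_0·tanβl)/(Z_0 + jZ_L·tanβl) = 91.1 − j85.8 Ω
Γ_s = (Z_in − Z_s)/(Z_in + Z_s) = (16.1 − j85.8)/(166 − j85.8), |Γ_s| = 0.467
VSWR = (1 + |Γ_s|)/(1 − |Γ_s|)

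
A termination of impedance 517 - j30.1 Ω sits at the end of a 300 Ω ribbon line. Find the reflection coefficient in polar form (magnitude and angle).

Γ ≈ 0.268 ∠ -5.79°

Γ = (Z_L − Z_0)/(Z_L + Z_0) = (217 − j30.1)/(817 − j30.1)
|Γ| = 219/818 = 0.268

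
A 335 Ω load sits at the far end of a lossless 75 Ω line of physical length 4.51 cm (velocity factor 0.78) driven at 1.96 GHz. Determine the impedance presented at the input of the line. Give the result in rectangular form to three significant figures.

λ = v/f = 0.78·c / 1.96 GHz = 0.119 m
βl = 2π·l/λ = 2π × 0.378 = 136°
tan(βl) = tan(136°) = -0.966
Z_in = Z_0·(Z_L + jZ_0·tanβl)/(Z_0 + jZ_L·tanβl)
     = 75·(335 − j72.4)/(75 − j324)

Z_in ≈ 33 + j70 Ω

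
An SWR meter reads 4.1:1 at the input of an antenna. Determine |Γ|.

|Γ| = (S − 1)/(S + 1) = (4.1 − 1)/(4.1 + 1) = 3.1/5.1

|Γ| ≈ 0.608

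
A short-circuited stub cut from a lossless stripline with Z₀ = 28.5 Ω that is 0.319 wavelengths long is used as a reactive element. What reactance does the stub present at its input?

βl = 2π × 0.319 = 115°
tan(βl) = -2.16
For a short-circuited stub, Z_in = jZ_0·tan(βl)

X_in ≈ -61.6 Ω (capacitive)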